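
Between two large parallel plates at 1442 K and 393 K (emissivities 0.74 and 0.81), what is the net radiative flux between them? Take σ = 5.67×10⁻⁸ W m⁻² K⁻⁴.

q ≈ 1.54×10^5 W/m²

For two large parallel gray plates, q = σ(T₁⁴ − T₂⁴) / (1/ε₁ + 1/ε₂ − 1).
1/ε₁ + 1/ε₂ − 1 = 1/0.74 + 1/0.81 − 1 = 1.586.
T₁⁴ − T₂⁴ = 4.32×10^12 − 2.39×10^10 = 4.30×10^12 K⁴.
q = 5.67×10⁻⁸ × 4.30×10^12 / 1.586 = 1.54×10^5 W/m².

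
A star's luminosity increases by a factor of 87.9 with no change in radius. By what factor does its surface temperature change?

factor ≈ 3.06

P ∝ T⁴ ⇒ T ∝ P^(1/4), so T scales by (87.9)^(1/4) = 3.06.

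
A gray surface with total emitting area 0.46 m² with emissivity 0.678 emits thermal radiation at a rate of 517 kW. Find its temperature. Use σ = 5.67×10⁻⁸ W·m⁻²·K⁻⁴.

From P = εσAT⁴, T = (P / εσA)^(1/4) = (5.17×10^5 / (0.678 × 5.67×10⁻⁸ × 0.460))^(1/4).
T = (2.92×10^13)^(1/4) = 2330 K.

T ≈ 2330 K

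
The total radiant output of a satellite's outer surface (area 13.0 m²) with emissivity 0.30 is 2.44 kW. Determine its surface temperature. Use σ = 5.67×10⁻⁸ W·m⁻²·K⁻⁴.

From P = εσAT⁴, T = (P / εσA)^(1/4) = (2440 / (0.30 × 5.67×10⁻⁸ × 13.0))^(1/4).
T = (1.10×10^10)^(1/4) = 324 K.

T ≈ 324 K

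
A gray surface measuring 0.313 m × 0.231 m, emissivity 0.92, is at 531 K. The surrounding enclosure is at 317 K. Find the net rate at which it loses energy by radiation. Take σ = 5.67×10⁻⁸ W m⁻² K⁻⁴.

A = 0.313 × 0.231 = 0.0723 m².
Q = εσA(T⁴ − T_s⁴). T⁴ − T_s⁴ = (531)⁴ − (317)⁴ = 7.95×10^10 − 1.01×10^10 = 6.94×10^10 K⁴.
Q = 0.92 × 5.67×10⁻⁸ × 0.0723 × 6.94×10^10 = 262 W.

Q ≈ 262 W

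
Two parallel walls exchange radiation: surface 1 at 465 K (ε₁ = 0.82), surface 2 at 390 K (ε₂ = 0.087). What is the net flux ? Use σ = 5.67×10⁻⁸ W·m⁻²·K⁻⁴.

For two large parallel gray plates, q = σ(T₁⁴ − T₂⁴) / (1/ε₁ + 1/ε₂ − 1).
1/ε₁ + 1/ε₂ − 1 = 1/0.82 + 1/0.087 − 1 = 11.71.
T₁⁴ − T₂⁴ = 4.68×10^10 − 2.31×10^10 = 2.36×10^10 K⁴.
q = 5.67×10⁻⁸ × 2.36×10^10 / 11.71 = 114 W/m².

q ≈ 114 W/m²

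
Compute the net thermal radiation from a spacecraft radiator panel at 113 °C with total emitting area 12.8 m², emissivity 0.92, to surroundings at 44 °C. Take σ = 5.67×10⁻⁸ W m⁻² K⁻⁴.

Q ≈ 8080 W

Convert: 113 °C = 386 K; 44 °C = 317 K.
Q = εσA(T⁴ − T_s⁴). T⁴ − T_s⁴ = (386)⁴ − (317)⁴ = 2.22×10^10 − 1.01×10^10 = 1.21×10^10 K⁴.
Q = 0.92 × 5.67×10⁻⁸ × 12.8 × 1.21×10^10 = 8080 W.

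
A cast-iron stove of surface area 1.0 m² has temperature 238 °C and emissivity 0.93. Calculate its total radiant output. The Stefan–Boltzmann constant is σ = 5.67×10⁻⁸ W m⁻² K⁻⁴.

238 °C = 511 K.
Stefan–Boltzmann: P = εσAT⁴ = 0.93 × 5.67×10⁻⁸ × 1.00 × (511)⁴ = 0.93 × 5.67×10⁻⁸ × 1.00 × 6.82×10^10.
P = 3600 W.

P ≈ 3600 W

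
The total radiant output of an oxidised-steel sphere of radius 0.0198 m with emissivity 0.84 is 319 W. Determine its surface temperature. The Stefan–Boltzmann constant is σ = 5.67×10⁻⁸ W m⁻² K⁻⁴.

A = 4πr² = 4π × (0.0198)² = 4.93×10^-3 m².
From P = εσAT⁴, T = (P / εσA)^(1/4) = (319 / (0.84 × 5.67×10⁻⁸ × 4.93×10^-3))^(1/4).
T = (1.36×10^12)^(1/4) = 1080 K.

T ≈ 1080 K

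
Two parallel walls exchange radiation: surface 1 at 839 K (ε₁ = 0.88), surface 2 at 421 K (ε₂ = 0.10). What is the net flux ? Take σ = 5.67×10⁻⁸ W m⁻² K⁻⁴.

For two large parallel gray plates, q = σ(T₁⁴ − T₂⁴) / (1/ε₁ + 1/ε₂ − 1).
1/ε₁ + 1/ε₂ − 1 = 1/0.88 + 1/0.10 − 1 = 10.14.
T₁⁴ − T₂⁴ = 4.96×10^11 − 3.14×10^10 = 4.64×10^11 K⁴.
q = 5.67×10⁻⁸ × 4.64×10^11 / 10.14 = 2600 W/m².

q ≈ 2600 W/m²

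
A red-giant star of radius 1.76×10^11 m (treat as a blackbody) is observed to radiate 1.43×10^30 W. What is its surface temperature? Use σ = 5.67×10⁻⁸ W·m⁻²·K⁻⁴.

T ≈ 2840 K

A = 4πr² = 4π × (1.76×10^11)² = 3.89×10^23 m².
From P = σAT⁴, T = (P / σA)^(1/4) = (1.43×10^30 / (5.67×10⁻⁸ × 3.89×10^23))^(1/4).
T = (6.48×10^13)^(1/4) = 2840 K.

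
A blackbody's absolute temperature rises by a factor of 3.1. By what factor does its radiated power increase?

factor ≈ 92.4

P ∝ T⁴, so the power scales as (3.1)⁴ = 92.4.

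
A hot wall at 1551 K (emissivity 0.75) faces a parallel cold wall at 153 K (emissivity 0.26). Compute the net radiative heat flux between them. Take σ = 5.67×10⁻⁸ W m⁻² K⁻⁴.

For two large parallel gray plates, q = σ(T₁⁴ − T₂⁴) / (1/ε₁ + 1/ε₂ − 1).
1/ε₁ + 1/ε₂ − 1 = 1/0.75 + 1/0.26 − 1 = 4.179.
T₁⁴ − T₂⁴ = 5.79×10^12 − 5.48×10^8 = 5.79×10^12 K⁴.
q = 5.67×10⁻⁸ × 5.79×10^12 / 4.179 = 78500 W/m².

q ≈ 78500 W/m²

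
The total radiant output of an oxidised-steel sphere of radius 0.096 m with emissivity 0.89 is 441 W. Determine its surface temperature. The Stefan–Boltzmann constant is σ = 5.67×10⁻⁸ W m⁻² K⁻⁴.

A = 4πr² = 4π × (0.096)² = 0.116 m².
From P = εσAT⁴, T = (P / εσA)^(1/4) = (441 / (0.89 × 5.67×10⁻⁸ × 0.116))^(1/4).
T = (7.55×10^10)^(1/4) = 524 K.

T ≈ 524 K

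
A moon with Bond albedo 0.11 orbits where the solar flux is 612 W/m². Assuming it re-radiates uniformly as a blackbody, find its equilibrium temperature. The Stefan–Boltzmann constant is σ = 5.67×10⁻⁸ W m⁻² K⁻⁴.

T ≈ 221 K

Power absorbed = (1−a)S·πR²; power emitted = 4πR²σT⁴. Equating and cancelling πR²:
T = ((1−a)S / 4σ)^(1/4) = (545 / (4 × 5.67×10⁻⁸))^(1/4) = (2.40×10^9)^(1/4).
T = 221 K.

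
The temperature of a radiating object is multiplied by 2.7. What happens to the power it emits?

factor ≈ 53.1

P ∝ T⁴, so the power scales as (2.7)⁴ = 53.1.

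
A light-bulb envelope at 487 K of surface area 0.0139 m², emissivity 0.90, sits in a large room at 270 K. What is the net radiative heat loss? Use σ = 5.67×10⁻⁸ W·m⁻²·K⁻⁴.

Q ≈ 36.1 W

Q = εσA(T⁴ − T_s⁴). T⁴ − T_s⁴ = (487)⁴ − (270)⁴ = 5.62×10^10 − 5.31×10^9 = 5.09×10^10 K⁴.
Q = 0.90 × 5.67×10⁻⁸ × 0.0139 × 5.09×10^10 = 36.1 W.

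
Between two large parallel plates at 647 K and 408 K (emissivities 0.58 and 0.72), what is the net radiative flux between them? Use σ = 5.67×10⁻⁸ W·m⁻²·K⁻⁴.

For two large parallel gray plates, q = σ(T₁⁴ − T₂⁴) / (1/ε₁ + 1/ε₂ − 1).
1/ε₁ + 1/ε₂ − 1 = 1/0.58 + 1/0.72 − 1 = 2.113.
T₁⁴ − T₂⁴ = 1.75×10^11 − 2.77×10^10 = 1.48×10^11 K⁴.
q = 5.67×10⁻⁸ × 1.48×10^11 / 2.113 = 3960 W/m².

q ≈ 3960 W/m²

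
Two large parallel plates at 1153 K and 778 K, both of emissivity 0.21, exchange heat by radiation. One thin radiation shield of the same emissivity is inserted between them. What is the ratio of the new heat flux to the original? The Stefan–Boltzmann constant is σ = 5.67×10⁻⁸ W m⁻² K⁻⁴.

With N identical shields there are N+1 = 2 gaps in series, each with the same radiative resistance, so the flux falls to 1/(N+1) of its unshielded value.

ratio ≈ 0.500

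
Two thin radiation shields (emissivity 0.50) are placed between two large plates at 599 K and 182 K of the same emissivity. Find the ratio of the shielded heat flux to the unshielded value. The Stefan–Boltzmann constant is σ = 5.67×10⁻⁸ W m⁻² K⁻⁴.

With N identical shields there are N+1 = 3 gaps in series, each with the same radiative resistance, so the flux falls to 1/(N+1) of its unshielded value.

ratio ≈ 0.333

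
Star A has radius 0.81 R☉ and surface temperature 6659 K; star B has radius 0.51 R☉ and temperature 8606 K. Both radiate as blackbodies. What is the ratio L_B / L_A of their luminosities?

L_B/L_A ≈ 1.11

L = 4πR²σT⁴ ∝ R²T⁴, so L_B/L_A = (0.51/0.81)² × (8606/6659)⁴ = 0.396 × 2.79 = 1.11.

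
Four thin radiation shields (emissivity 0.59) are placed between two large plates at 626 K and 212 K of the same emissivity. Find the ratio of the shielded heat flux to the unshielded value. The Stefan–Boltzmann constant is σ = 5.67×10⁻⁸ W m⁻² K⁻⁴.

With N identical shields there are N+1 = 5 gaps in series, each with the same radiative resistance, so the flux falls to 1/(N+1) of its unshielded value.

ratio ≈ 0.200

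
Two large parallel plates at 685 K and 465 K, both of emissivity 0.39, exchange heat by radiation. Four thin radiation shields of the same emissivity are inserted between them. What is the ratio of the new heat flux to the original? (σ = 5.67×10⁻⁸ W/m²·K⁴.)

ratio ≈ 0.200

With N identical shields there are N+1 = 5 gaps in series, each with the same radiative resistance, so the flux falls to 1/(N+1) of its unshielded value.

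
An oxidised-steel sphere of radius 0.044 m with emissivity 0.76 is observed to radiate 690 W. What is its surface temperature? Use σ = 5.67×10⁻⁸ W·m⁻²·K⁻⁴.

T ≈ 901 K

A = 4πr² = 4π × (0.044)² = 0.0243 m².
From P = εσAT⁴, T = (P / εσA)^(1/4) = (690 / (0.76 × 5.67×10⁻⁸ × 0.0243))^(1/4).
T = (6.58×10^11)^(1/4) = 901 K.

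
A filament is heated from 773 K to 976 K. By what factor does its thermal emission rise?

P ∝ T⁴, so the ratio is (976/773)⁴ = (1.263)⁴ = 2.54.

ratio ≈ 2.54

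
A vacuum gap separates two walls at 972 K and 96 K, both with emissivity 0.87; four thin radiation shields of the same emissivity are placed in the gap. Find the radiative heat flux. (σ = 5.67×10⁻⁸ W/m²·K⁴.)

q ≈ 7790 W/m²

Each of the 5 gaps contributes resistance (2/ε − 1) = 2/0.87 − 1 = 1.299; total = 6.494.
q = σ(T₁⁴ − T₂⁴) / 6.494 = 5.67×10⁻⁸ × 8.93×10^11 / 6.494 = 7790 W/m².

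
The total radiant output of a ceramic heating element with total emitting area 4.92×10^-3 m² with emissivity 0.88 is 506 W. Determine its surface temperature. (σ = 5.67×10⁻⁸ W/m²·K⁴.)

From P = εσAT⁴, T = (P / εσA)^(1/4) = (506 / (0.88 × 5.67×10⁻⁸ × 4.92×10^-3))^(1/4).
T = (2.06×10^12)^(1/4) = 1200 K.

T ≈ 1200 K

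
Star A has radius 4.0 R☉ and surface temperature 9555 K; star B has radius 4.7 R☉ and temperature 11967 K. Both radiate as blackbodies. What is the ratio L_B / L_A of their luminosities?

L_B/L_A ≈ 3.40

L = 4πR²σT⁴ ∝ R²T⁴, so L_B/L_A = (4.7/4.0)² × (11967/9555)⁴ = 1.38 × 2.46 = 3.40.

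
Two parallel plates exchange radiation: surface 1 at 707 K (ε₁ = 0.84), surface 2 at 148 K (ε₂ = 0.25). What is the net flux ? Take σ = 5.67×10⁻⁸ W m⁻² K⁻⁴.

q ≈ 3370 W/m²

For two large parallel gray plates, q = σ(T₁⁴ − T₂⁴) / (1/ε₁ + 1/ε₂ − 1).
1/ε₁ + 1/ε₂ − 1 = 1/0.84 + 1/0.25 − 1 = 4.190.
T₁⁴ − T₂⁴ = 2.50×10^11 − 4.80×10^8 = 2.49×10^11 K⁴.
q = 5.67×10⁻⁸ × 2.49×10^11 / 4.190 = 3370 W/m².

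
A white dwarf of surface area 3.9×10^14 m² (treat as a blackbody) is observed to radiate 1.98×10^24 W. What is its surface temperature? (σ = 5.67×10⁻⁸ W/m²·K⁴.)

T ≈ 17300 K

From P = σAT⁴, T = (P / σA)^(1/4) = (1.98×10^24 / (5.67×10⁻⁸ × 3.90×10^14))^(1/4).
T = (8.95×10^16)^(1/4) = 17300 K.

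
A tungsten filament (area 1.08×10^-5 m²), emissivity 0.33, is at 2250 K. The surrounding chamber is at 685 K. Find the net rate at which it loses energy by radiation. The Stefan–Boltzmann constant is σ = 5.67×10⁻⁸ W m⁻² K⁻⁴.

Q = εσA(T⁴ − T_s⁴). T⁴ − T_s⁴ = (2250)⁴ − (685)⁴ = 2.56×10^13 − 2.20×10^11 = 2.54×10^13 K⁴.
Q = 0.33 × 5.67×10⁻⁸ × 1.08×10^-5 × 2.54×10^13 = 5.13 W.

Q ≈ 5.13 W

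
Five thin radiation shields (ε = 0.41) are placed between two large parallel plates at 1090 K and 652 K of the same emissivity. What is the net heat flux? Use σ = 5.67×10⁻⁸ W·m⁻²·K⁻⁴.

q ≈ 3000 W/m²

Each of the 6 gaps contributes resistance (2/ε − 1) = 2/0.41 − 1 = 3.878; total = 23.27.
q = σ(T₁⁴ − T₂⁴) / 23.27 = 5.67×10⁻⁸ × 1.23×10^12 / 23.27 = 3000 W/m².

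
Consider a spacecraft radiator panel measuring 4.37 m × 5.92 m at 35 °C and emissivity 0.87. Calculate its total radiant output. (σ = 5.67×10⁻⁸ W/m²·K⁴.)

A = 4.37 × 5.92 = 25.9 m².
35 °C = 308 K.
Stefan–Boltzmann: P = εσAT⁴ = 0.87 × 5.67×10⁻⁸ × 25.9 × (308)⁴ = 0.87 × 5.67×10⁻⁸ × 25.9 × 9.00×10^9.
P = 11500 W.

P ≈ 11500 W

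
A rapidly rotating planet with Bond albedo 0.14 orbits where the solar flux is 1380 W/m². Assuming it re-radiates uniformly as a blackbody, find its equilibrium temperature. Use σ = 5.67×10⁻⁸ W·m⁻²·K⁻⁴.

T ≈ 269 K

Power absorbed = (1−a)S·πR²; power emitted = 4πR²σT⁴. Equating and cancelling πR²:
T = ((1−a)S / 4σ)^(1/4) = (1190 / (4 × 5.67×10⁻⁸))^(1/4) = (5.23×10^9)^(1/4).
T = 269 K.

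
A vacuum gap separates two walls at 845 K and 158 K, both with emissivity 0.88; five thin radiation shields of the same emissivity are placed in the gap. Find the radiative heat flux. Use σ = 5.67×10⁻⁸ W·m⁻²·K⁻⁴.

Each of the 6 gaps contributes resistance (2/ε − 1) = 2/0.88 − 1 = 1.273; total = 7.636.
q = σ(T₁⁴ − T₂⁴) / 7.636 = 5.67×10⁻⁸ × 5.09×10^11 / 7.636 = 3780 W/m².

q ≈ 3780 W/m²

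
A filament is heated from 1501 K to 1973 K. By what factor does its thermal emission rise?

P ∝ T⁴, so the ratio is (1973/1501)⁴ = (1.314)⁴ = 2.99.

ratio ≈ 2.99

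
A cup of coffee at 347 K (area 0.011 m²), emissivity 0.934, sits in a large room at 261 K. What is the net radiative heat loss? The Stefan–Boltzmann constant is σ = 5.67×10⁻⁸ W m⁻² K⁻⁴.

Q = εσA(T⁴ − T_s⁴). T⁴ − T_s⁴ = (347)⁴ − (261)⁴ = 1.45×10^10 − 4.64×10^9 = 9.86×10^9 K⁴.
Q = 0.934 × 5.67×10⁻⁸ × 0.0110 × 9.86×10^9 = 5.74 W.

Q ≈ 5.74 W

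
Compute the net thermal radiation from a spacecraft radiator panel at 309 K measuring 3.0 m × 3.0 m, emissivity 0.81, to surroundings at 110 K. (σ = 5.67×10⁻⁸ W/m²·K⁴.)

A = 3.0 × 3.0 = 9.00 m².
Q = εσA(T⁴ − T_s⁴). T⁴ − T_s⁴ = (309)⁴ − (110)⁴ = 9.12×10^9 − 1.46×10^8 = 8.97×10^9 K⁴.
Q = 0.81 × 5.67×10⁻⁸ × 9.00 × 8.97×10^9 = 3710 W.

Q ≈ 3710 W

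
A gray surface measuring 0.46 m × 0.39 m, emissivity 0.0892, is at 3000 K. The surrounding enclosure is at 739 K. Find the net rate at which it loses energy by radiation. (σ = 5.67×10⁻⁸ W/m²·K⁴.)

Q ≈ 73200 W

A = 0.46 × 0.39 = 0.179 m².
Q = εσA(T⁴ − T_s⁴). T⁴ − T_s⁴ = (3000)⁴ − (739)⁴ = 8.10×10^13 − 2.98×10^11 = 8.07×10^13 K⁴.
Q = 0.0892 × 5.67×10⁻⁸ × 0.179 × 8.07×10^13 = 73200 W.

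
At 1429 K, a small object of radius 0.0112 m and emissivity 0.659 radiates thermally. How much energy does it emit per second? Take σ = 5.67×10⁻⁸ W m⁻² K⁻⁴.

P ≈ 246 W

A = 4πr² = 4π × (0.0112)² = 1.58×10^-3 m².
P = εσAT⁴ = 0.659 × 5.67×10⁻⁸ × 1.58×10^-3 × (1429)⁴ = 0.659 × 5.67×10⁻⁸ × 1.58×10^-3 × 4.17×10^12.
P = 246 W.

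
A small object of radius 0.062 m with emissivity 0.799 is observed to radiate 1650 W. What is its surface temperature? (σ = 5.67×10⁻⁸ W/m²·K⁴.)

T ≈ 932 K

A = 4πr² = 4π × (0.062)² = 0.0483 m².
From P = εσAT⁴, T = (P / εσA)^(1/4) = (1650 / (0.799 × 5.67×10⁻⁸ × 0.0483))^(1/4).
T = (7.54×10^11)^(1/4) = 932 K.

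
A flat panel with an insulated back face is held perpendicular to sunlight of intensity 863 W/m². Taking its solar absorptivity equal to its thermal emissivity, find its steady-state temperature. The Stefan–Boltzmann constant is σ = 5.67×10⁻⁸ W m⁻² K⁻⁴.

Absorbed flux αS = emitted flux εσT⁴ (one radiating face); with α = ε, T = (S/σ)^(1/4).
T = (863 / 5.67×10⁻⁸)^(1/4) = (1.52×10^10)^(1/4).
T = 351 K.

T ≈ 351 K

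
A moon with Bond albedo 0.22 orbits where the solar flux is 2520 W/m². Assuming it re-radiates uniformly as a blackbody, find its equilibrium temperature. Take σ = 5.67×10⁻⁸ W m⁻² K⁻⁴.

T ≈ 305 K

Power absorbed = (1−a)S·πR²; power emitted = 4πR²σT⁴. Equating and cancelling πR²:
T = ((1−a)S / 4σ)^(1/4) = (1970 / (4 × 5.67×10⁻⁸))^(1/4) = (8.67×10^9)^(1/4).
T = 305 K.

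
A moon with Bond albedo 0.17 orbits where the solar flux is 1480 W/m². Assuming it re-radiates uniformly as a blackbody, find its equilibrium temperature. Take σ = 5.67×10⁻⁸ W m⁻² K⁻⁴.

T ≈ 271 K

Power absorbed = (1−a)S·πR²; power emitted = 4πR²σT⁴. Equating and cancelling πR²:
T = ((1−a)S / 4σ)^(1/4) = (1230 / (4 × 5.67×10⁻⁸))^(1/4) = (5.42×10^9)^(1/4).
T = 271 K.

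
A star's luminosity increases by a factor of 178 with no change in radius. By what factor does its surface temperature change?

P ∝ T⁴ ⇒ T ∝ P^(1/4), so T scales by (178)^(1/4) = 3.65.

factor ≈ 3.65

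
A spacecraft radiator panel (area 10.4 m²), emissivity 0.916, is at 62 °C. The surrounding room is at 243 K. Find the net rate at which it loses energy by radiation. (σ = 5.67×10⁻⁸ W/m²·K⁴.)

Q ≈ 4920 W

Convert: 62 °C = 335 K.
Q = εσA(T⁴ − T_s⁴). T⁴ − T_s⁴ = (335)⁴ − (243)⁴ = 1.26×10^10 − 3.49×10^9 = 9.11×10^9 K⁴.
Q = 0.916 × 5.67×10⁻⁸ × 10.4 × 9.11×10^9 = 4920 W.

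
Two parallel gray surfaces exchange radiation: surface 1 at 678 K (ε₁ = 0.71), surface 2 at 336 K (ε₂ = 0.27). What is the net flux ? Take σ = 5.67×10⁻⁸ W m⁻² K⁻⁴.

q ≈ 2740 W/m²

For two large parallel gray plates, q = σ(T₁⁴ − T₂⁴) / (1/ε₁ + 1/ε₂ − 1).
1/ε₁ + 1/ε₂ − 1 = 1/0.71 + 1/0.27 − 1 = 4.112.
T₁⁴ − T₂⁴ = 2.11×10^11 − 1.27×10^10 = 1.99×10^11 K⁴.
q = 5.67×10⁻⁸ × 1.99×10^11 / 4.112 = 2740 W/m².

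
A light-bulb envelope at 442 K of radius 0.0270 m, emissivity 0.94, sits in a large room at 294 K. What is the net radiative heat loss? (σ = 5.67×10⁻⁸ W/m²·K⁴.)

Q ≈ 15.0 W

A = 4πr² = 4π × (0.0270)² = 9.16×10^-3 m².
Q = εσA(T⁴ − T_s⁴). T⁴ − T_s⁴ = (442)⁴ − (294)⁴ = 3.82×10^10 − 7.47×10^9 = 3.07×10^10 K⁴.
Q = 0.94 × 5.67×10⁻⁸ × 9.16×10^-3 × 3.07×10^10 = 15.0 W.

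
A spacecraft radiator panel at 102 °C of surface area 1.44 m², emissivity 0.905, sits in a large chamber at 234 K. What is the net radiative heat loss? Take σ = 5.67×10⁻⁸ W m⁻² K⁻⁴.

Q ≈ 1240 W

Convert: 102 °C = 375 K.
Q = εσA(T⁴ − T_s⁴). T⁴ − T_s⁴ = (375)⁴ − (234)⁴ = 1.98×10^10 − 3.00×10^9 = 1.68×10^10 K⁴.
Q = 0.905 × 5.67×10⁻⁸ × 1.44 × 1.68×10^10 = 1240 W.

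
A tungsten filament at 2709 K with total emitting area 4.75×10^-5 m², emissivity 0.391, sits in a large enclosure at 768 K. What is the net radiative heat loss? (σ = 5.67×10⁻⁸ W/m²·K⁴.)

Q = εσA(T⁴ − T_s⁴). T⁴ − T_s⁴ = (2709)⁴ − (768)⁴ = 5.39×10^13 − 3.48×10^11 = 5.35×10^13 K⁴.
Q = 0.391 × 5.67×10⁻⁸ × 4.75×10^-5 × 5.35×10^13 = 56.3 W.

Q ≈ 56.3 W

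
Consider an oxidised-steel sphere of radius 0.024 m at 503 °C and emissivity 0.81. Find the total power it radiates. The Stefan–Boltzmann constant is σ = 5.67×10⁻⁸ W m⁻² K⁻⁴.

P ≈ 121 W

A = 4πr² = 4π × (0.024)² = 7.24×10^-3 m².
503 °C = 776 K.
Stefan–Boltzmann: P = εσAT⁴ = 0.81 × 5.67×10⁻⁸ × 7.24×10^-3 × (776)⁴ = 0.81 × 5.67×10⁻⁸ × 7.24×10^-3 × 3.63×10^11.
P = 121 W.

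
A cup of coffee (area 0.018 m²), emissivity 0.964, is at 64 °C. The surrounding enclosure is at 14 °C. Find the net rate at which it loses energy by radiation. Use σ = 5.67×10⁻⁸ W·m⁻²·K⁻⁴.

Convert: 64 °C = 337 K; 14 °C = 287 K.
Q = εσA(T⁴ − T_s⁴). T⁴ − T_s⁴ = (337)⁴ − (287)⁴ = 1.29×10^10 − 6.78×10^9 = 6.11×10^9 K⁴.
Q = 0.964 × 5.67×10⁻⁸ × 0.0180 × 6.11×10^9 = 6.01 W.

Q ≈ 6.01 W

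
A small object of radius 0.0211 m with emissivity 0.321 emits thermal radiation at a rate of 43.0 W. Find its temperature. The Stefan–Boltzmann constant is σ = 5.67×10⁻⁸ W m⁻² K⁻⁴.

A = 4πr² = 4π × (0.0211)² = 5.59×10^-3 m².
From P = εσAT⁴, T = (P / εσA)^(1/4) = (43.0 / (0.321 × 5.67×10⁻⁸ × 5.59×10^-3))^(1/4).
T = (4.22×10^11)^(1/4) = 806 K.

T ≈ 806 K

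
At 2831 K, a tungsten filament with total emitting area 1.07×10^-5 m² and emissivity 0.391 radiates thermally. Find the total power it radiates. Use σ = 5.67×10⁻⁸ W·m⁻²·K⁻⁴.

Stefan–Boltzmann: P = εσAT⁴ = 0.391 × 5.67×10⁻⁸ × 1.07×10^-5 × (2831)⁴ = 0.391 × 5.67×10⁻⁸ × 1.07×10^-5 × 6.42×10^13.
P = 15.2 W.

P ≈ 15.2 W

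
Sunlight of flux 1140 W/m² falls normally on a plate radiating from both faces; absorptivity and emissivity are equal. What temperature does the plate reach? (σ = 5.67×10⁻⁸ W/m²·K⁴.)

Absorbed flux αS = emitted flux 2εσT⁴ per unit area; with α = ε this gives T = (S/2σ)^(1/4).
T = (1140 / (2 × 5.67×10⁻⁸))^(1/4) = (1.01×10^10)^(1/4).
T = 317 K.

T ≈ 317 K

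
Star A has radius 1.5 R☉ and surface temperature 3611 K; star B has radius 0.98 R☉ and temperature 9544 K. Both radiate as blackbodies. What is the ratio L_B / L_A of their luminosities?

L = 4πR²σT⁴ ∝ R²T⁴, so L_B/L_A = (0.98/1.5)² × (9544/3611)⁴ = 0.427 × 48.8 = 20.8.

L_B/L_A ≈ 20.8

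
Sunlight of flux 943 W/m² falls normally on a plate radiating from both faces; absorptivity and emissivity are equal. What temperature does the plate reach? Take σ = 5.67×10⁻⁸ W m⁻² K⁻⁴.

Absorbed flux αS = emitted flux 2εσT⁴ per unit area; with α = ε this gives T = (S/2σ)^(1/4).
T = (943 / (2 × 5.67×10⁻⁸))^(1/4) = (8.32×10^9)^(1/4).
T = 302 K.

T ≈ 302 K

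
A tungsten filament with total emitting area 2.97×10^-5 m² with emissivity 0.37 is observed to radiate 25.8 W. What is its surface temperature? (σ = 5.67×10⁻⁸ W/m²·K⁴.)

T ≈ 2540 K

From P = εσAT⁴, T = (P / εσA)^(1/4) = (25.8 / (0.37 × 5.67×10⁻⁸ × 2.97×10^-5))^(1/4).
T = (4.14×10^13)^(1/4) = 2540 K.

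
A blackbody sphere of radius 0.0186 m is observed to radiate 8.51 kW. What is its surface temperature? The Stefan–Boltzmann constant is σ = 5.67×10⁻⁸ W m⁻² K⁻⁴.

T ≈ 2420 K

A = 4πr² = 4π × (0.0186)² = 4.35×10^-3 m².
From P = σAT⁴, T = (P / σA)^(1/4) = (8510 / (5.67×10⁻⁸ × 4.35×10^-3))^(1/4).
T = (3.45×10^13)^(1/4) = 2420 K.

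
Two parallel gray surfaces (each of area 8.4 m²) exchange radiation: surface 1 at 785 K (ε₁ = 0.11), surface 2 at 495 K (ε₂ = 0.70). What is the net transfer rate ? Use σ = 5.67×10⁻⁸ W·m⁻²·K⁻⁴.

For two large parallel gray plates, q = σ(T₁⁴ − T₂⁴) / (1/ε₁ + 1/ε₂ − 1).
1/ε₁ + 1/ε₂ − 1 = 1/0.11 + 1/0.70 − 1 = 9.519.
T₁⁴ − T₂⁴ = 3.80×10^11 − 6.00×10^10 = 3.20×10^11 K⁴.
q = 5.67×10⁻⁸ × 3.20×10^11 / 9.519 = 1900 W/m².
Q = q·A = 1900 × 8.4 = 16000 W.

Q ≈ 16000 W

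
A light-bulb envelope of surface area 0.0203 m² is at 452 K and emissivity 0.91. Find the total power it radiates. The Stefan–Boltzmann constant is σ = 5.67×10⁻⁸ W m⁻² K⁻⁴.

P ≈ 43.7 W

Stefan–Boltzmann: P = εσAT⁴ = 0.91 × 5.67×10⁻⁸ × 0.0203 × (452)⁴ = 0.91 × 5.67×10⁻⁸ × 0.0203 × 4.17×10^10.
P = 43.7 W.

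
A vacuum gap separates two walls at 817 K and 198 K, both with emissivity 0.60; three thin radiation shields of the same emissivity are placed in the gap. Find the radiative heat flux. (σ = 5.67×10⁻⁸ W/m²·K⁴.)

q ≈ 2700 W/m²

Each of the 4 gaps contributes resistance (2/ε − 1) = 2/0.60 − 1 = 2.333; total = 9.333.
q = σ(T₁⁴ − T₂⁴) / 9.333 = 5.67×10⁻⁸ × 4.44×10^11 / 9.333 = 2700 W/m².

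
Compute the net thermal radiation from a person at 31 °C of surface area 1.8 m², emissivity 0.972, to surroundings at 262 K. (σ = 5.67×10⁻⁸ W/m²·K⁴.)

Convert: 31 °C = 304 K.
Q = εσA(T⁴ − T_s⁴). T⁴ − T_s⁴ = (304)⁴ − (262)⁴ = 8.54×10^9 − 4.71×10^9 = 3.83×10^9 K⁴.
Q = 0.972 × 5.67×10⁻⁸ × 1.80 × 3.83×10^9 = 380 W.

Q ≈ 380 W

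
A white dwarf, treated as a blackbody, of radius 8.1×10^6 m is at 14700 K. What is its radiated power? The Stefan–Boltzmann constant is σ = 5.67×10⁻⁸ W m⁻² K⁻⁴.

A = 4πr² = 4π × (8.1×10^6)² = 8.24×10^14 m².
P = σAT⁴ = 5.67×10⁻⁸ × 8.24×10^14 × (14700)⁴ = 5.67×10⁻⁸ × 8.24×10^14 × 4.67×10^16.
P = 2.18×10^24 W.

P ≈ 2.18×10^24 W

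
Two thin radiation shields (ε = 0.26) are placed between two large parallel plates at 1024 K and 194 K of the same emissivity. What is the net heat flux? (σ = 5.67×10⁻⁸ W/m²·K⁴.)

Each of the 3 gaps contributes resistance (2/ε − 1) = 2/0.26 − 1 = 6.692; total = 20.08.
q = σ(T₁⁴ − T₂⁴) / 20.08 = 5.67×10⁻⁸ × 1.10×10^12 / 20.08 = 3100 W/m².

q ≈ 3100 W/m²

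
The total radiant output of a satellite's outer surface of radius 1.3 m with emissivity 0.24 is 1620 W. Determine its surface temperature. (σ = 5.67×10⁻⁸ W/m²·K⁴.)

T ≈ 274 K

A = 4πr² = 4π × (1.3)² = 21.2 m².
From P = εσAT⁴, T = (P / εσA)^(1/4) = (1620 / (0.24 × 5.67×10⁻⁸ × 21.2))^(1/4).
T = (5.61×10^9)^(1/4) = 274 K.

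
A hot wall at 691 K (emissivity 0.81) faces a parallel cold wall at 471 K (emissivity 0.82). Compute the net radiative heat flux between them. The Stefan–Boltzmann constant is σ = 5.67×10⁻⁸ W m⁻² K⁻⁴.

q ≈ 6970 W/m²

For two large parallel gray plates, q = σ(T₁⁴ − T₂⁴) / (1/ε₁ + 1/ε₂ − 1).
1/ε₁ + 1/ε₂ − 1 = 1/0.81 + 1/0.82 − 1 = 1.454.
T₁⁴ − T₂⁴ = 2.28×10^11 − 4.92×10^10 = 1.79×10^11 K⁴.
q = 5.67×10⁻⁸ × 1.79×10^11 / 1.454 = 6970 W/m².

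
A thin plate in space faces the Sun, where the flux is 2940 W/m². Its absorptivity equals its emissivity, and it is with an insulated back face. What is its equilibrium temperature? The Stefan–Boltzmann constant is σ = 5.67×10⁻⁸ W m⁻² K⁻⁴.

Absorbed flux αS = emitted flux εσT⁴ (one radiating face); with α = ε, T = (S/σ)^(1/4).
T = (2940 / 5.67×10⁻⁸)^(1/4) = (5.19×10^10)^(1/4).
T = 477 K.

T ≈ 477 K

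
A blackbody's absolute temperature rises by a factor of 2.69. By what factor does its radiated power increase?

factor ≈ 52.4

P ∝ T⁴, so the power scales as (2.69)⁴ = 52.4.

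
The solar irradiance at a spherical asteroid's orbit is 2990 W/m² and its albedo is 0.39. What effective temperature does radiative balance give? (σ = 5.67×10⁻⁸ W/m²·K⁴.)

Power absorbed = (1−a)S·πR²; power emitted = 4πR²σT⁴. Equating and cancelling πR²:
T = ((1−a)S / 4σ)^(1/4) = (1820 / (4 × 5.67×10⁻⁸))^(1/4) = (8.04×10^9)^(1/4).
T = 299 K.

T ≈ 299 K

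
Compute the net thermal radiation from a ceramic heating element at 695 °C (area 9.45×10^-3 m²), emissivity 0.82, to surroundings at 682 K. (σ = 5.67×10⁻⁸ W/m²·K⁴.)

Q ≈ 291 W

Convert: 695 °C = 968 K.
Q = εσA(T⁴ − T_s⁴). T⁴ − T_s⁴ = (968)⁴ − (682)⁴ = 8.78×10^11 − 2.16×10^11 = 6.62×10^11 K⁴.
Q = 0.82 × 5.67×10⁻⁸ × 9.45×10^-3 × 6.62×10^11 = 291 W.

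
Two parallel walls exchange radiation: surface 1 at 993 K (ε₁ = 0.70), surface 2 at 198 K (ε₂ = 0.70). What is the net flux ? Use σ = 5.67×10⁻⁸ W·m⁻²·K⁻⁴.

q ≈ 29600 W/m²

For two large parallel gray plates, q = σ(T₁⁴ − T₂⁴) / (1/ε₁ + 1/ε₂ − 1).
1/ε₁ + 1/ε₂ − 1 = 1/0.70 + 1/0.70 − 1 = 1.857.
T₁⁴ − T₂⁴ = 9.72×10^11 − 1.54×10^9 = 9.71×10^11 K⁴.
q = 5.67×10⁻⁸ × 9.71×10^11 / 1.857 = 29600 W/m².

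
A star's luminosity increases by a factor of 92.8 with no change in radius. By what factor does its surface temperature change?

factor ≈ 3.10

P ∝ T⁴ ⇒ T ∝ P^(1/4), so T scales by (92.8)^(1/4) = 3.10.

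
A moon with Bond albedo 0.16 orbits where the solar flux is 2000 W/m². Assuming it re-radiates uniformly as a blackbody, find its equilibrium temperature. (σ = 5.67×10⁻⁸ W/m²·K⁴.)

Power absorbed = (1−a)S·πR²; power emitted = 4πR²σT⁴. Equating and cancelling πR²:
T = ((1−a)S / 4σ)^(1/4) = (1680 / (4 × 5.67×10⁻⁸))^(1/4) = (7.41×10^9)^(1/4).
T = 293 K.

T ≈ 293 K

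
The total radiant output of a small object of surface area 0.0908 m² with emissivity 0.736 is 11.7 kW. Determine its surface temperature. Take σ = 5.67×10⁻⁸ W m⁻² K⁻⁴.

From P = εσAT⁴, T = (P / εσA)^(1/4) = (11700 / (0.736 × 5.67×10⁻⁸ × 0.0908))^(1/4).
T = (3.09×10^12)^(1/4) = 1330 K.

T ≈ 1330 K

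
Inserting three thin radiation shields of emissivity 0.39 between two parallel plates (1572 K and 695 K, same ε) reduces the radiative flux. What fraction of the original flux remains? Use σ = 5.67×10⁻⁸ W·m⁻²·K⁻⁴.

ratio ≈ 0.250

With N identical shields there are N+1 = 4 gaps in series, each with the same radiative resistance, so the flux falls to 1/(N+1) of its unshielded value.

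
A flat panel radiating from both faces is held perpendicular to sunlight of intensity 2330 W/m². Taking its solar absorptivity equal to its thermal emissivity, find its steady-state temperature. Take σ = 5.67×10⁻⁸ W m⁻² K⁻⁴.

T ≈ 379 K

Absorbed flux αS = emitted flux 2εσT⁴ per unit area; with α = ε this gives T = (S/2σ)^(1/4).
T = (2330 / (2 × 5.67×10⁻⁸))^(1/4) = (2.05×10^10)^(1/4).
T = 379 K.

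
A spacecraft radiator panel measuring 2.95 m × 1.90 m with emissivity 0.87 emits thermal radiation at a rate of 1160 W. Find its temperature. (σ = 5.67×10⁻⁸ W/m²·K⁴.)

T ≈ 255 K

A = 2.95 × 1.90 = 5.61 m².
From P = εσAT⁴, T = (P / εσA)^(1/4) = (1160 / (0.87 × 5.67×10⁻⁸ × 5.61))^(1/4).
T = (4.20×10^9)^(1/4) = 255 K.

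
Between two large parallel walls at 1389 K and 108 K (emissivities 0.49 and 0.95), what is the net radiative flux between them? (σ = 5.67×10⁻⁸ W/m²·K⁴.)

For two large parallel gray plates, q = σ(T₁⁴ − T₂⁴) / (1/ε₁ + 1/ε₂ − 1).
1/ε₁ + 1/ε₂ − 1 = 1/0.49 + 1/0.95 − 1 = 2.093.
T₁⁴ − T₂⁴ = 3.72×10^12 − 1.36×10^8 = 3.72×10^12 K⁴.
q = 5.67×10⁻⁸ × 3.72×10^12 / 2.093 = 1.01×10^5 W/m².

q ≈ 1.01×10^5 W/m²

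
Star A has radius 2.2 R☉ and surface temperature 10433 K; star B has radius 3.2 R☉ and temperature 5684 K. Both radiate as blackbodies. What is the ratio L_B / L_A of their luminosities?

L = 4πR²σT⁴ ∝ R²T⁴, so L_B/L_A = (3.2/2.2)² × (5684/10433)⁴ = 2.12 × 0.0881 = 0.186.

L_B/L_A ≈ 0.186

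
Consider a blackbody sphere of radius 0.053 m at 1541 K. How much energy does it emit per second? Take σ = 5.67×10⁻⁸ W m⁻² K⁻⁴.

A = 4πr² = 4π × (0.053)² = 0.0353 m².
P = σAT⁴ = 5.67×10⁻⁸ × 0.0353 × (1541)⁴ = 5.67×10⁻⁸ × 0.0353 × 5.64×10^12.
P = 11300 W.

P ≈ 11300 W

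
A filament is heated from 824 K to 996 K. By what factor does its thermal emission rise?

P ∝ T⁴, so the ratio is (996/824)⁴ = (1.209)⁴ = 2.13.

ratio ≈ 2.13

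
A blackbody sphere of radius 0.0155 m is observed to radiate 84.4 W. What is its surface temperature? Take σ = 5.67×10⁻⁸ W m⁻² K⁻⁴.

A = 4πr² = 4π × (0.0155)² = 3.02×10^-3 m².
From P = σAT⁴, T = (P / σA)^(1/4) = (84.4 / (5.67×10⁻⁸ × 3.02×10^-3))^(1/4).
T = (4.93×10^11)^(1/4) = 838 K.

T ≈ 838 K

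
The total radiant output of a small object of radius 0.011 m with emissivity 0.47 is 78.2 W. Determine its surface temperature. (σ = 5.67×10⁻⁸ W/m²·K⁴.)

A = 4πr² = 4π × (0.011)² = 1.52×10^-3 m².
From P = εσAT⁴, T = (P / εσA)^(1/4) = (78.2 / (0.47 × 5.67×10⁻⁸ × 1.52×10^-3))^(1/4).
T = (1.93×10^12)^(1/4) = 1180 K.

T ≈ 1180 K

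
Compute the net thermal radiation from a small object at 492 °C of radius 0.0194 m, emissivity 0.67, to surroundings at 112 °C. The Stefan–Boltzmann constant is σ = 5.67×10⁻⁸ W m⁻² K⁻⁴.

A = 4πr² = 4π × (0.0194)² = 4.73×10^-3 m².
Convert: 492 °C = 765 K; 112 °C = 385 K.
Q = εσA(T⁴ − T_s⁴). T⁴ − T_s⁴ = (765)⁴ − (385)⁴ = 3.42×10^11 − 2.20×10^10 = 3.21×10^11 K⁴.
Q = 0.67 × 5.67×10⁻⁸ × 4.73×10^-3 × 3.21×10^11 = 57.6 W.

Q ≈ 57.6 W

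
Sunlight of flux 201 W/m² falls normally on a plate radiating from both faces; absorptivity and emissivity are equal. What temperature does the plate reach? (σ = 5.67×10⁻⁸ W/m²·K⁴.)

Absorbed flux αS = emitted flux 2εσT⁴ per unit area; with α = ε this gives T = (S/2σ)^(1/4).
T = (201 / (2 × 5.67×10⁻⁸))^(1/4) = (1.77×10^9)^(1/4).
T = 205 K.

T ≈ 205 K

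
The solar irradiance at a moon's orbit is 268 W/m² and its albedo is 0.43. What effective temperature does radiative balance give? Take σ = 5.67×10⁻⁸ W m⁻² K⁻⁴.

Power absorbed = (1−a)S·πR²; power emitted = 4πR²σT⁴. Equating and cancelling πR²:
T = ((1−a)S / 4σ)^(1/4) = (153 / (4 × 5.67×10⁻⁸))^(1/4) = (6.74×10^8)^(1/4).
T = 161 K.

T ≈ 161 K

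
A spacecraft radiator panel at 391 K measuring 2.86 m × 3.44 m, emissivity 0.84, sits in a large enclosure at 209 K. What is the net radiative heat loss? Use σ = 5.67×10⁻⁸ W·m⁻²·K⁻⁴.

A = 2.86 × 3.44 = 9.84 m².
Q = εσA(T⁴ − T_s⁴). T⁴ − T_s⁴ = (391)⁴ − (209)⁴ = 2.34×10^10 − 1.91×10^9 = 2.15×10^10 K⁴.
Q = 0.84 × 5.67×10⁻⁸ × 9.84 × 2.15×10^10 = 10100 W.

Q ≈ 10100 W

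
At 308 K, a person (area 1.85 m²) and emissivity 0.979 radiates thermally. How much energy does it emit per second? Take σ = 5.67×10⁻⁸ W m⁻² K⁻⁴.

P = εσAT⁴ = 0.979 × 5.67×10⁻⁸ × 1.85 × (308)⁴ = 0.979 × 5.67×10⁻⁸ × 1.85 × 9.00×10^9.
P = 924 W.

P ≈ 924 W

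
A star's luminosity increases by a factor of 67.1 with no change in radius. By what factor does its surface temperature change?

factor ≈ 2.86

P ∝ T⁴ ⇒ T ∝ P^(1/4), so T scales by (67.1)^(1/4) = 2.86.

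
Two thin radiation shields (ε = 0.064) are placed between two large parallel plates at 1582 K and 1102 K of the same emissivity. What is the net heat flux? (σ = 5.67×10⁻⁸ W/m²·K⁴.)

Each of the 3 gaps contributes resistance (2/ε − 1) = 2/0.064 − 1 = 30.25; total = 90.75.
q = σ(T₁⁴ − T₂⁴) / 90.75 = 5.67×10⁻⁸ × 4.79×10^12 / 90.75 = 2990 W/m².

q ≈ 2990 W/m²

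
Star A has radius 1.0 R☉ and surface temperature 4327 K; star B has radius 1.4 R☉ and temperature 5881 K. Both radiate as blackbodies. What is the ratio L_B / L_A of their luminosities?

L_B/L_A ≈ 6.69

L = 4πR²σT⁴ ∝ R²T⁴, so L_B/L_A = (1.4/1.0)² × (5881/4327)⁴ = 1.96 × 3.41 = 6.69.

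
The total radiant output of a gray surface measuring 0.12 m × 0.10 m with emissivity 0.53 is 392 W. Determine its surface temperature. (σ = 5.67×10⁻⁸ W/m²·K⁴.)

T ≈ 1020 K

A = 0.12 × 0.10 = 0.0120 m².
From P = εσAT⁴, T = (P / εσA)^(1/4) = (392 / (0.53 × 5.67×10⁻⁸ × 0.0120))^(1/4).
T = (1.09×10^12)^(1/4) = 1020 K.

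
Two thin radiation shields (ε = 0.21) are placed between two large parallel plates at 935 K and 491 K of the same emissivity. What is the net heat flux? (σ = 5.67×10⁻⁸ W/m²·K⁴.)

Each of the 3 gaps contributes resistance (2/ε − 1) = 2/0.21 − 1 = 8.524; total = 25.57.
q = σ(T₁⁴ − T₂⁴) / 25.57 = 5.67×10⁻⁸ × 7.06×10^11 / 25.57 = 1570 W/m².

q ≈ 1570 W/m²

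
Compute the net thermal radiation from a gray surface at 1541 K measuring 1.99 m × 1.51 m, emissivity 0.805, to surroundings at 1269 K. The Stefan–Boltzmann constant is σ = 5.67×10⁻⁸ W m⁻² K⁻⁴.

A = 1.99 × 1.51 = 3.00 m².
Q = εσA(T⁴ − T_s⁴). T⁴ − T_s⁴ = (1541)⁴ − (1269)⁴ = 5.64×10^12 − 2.59×10^12 = 3.05×10^12 K⁴.
Q = 0.805 × 5.67×10⁻⁸ × 3.00 × 3.05×10^12 = 4.18×10^5 W.

Q ≈ 4.18×10^5 W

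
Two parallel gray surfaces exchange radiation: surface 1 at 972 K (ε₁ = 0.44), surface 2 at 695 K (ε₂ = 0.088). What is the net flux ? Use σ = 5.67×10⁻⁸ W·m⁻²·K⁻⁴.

q ≈ 2960 W/m²

For two large parallel gray plates, q = σ(T₁⁴ − T₂⁴) / (1/ε₁ + 1/ε₂ − 1).
1/ε₁ + 1/ε₂ − 1 = 1/0.44 + 1/0.088 − 1 = 12.64.
T₁⁴ − T₂⁴ = 8.93×10^11 − 2.33×10^11 = 6.59×10^11 K⁴.
q = 5.67×10⁻⁸ × 6.59×10^11 / 12.64 = 2960 W/m².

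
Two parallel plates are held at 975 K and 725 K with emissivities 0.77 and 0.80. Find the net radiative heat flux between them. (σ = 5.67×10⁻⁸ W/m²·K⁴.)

q ≈ 23000 W/m²

For two large parallel gray plates, q = σ(T₁⁴ − T₂⁴) / (1/ε₁ + 1/ε₂ − 1).
1/ε₁ + 1/ε₂ − 1 = 1/0.77 + 1/0.80 − 1 = 1.549.
T₁⁴ − T₂⁴ = 9.04×10^11 − 2.76×10^11 = 6.27×10^11 K⁴.
q = 5.67×10⁻⁸ × 6.27×10^11 / 1.549 = 23000 W/m².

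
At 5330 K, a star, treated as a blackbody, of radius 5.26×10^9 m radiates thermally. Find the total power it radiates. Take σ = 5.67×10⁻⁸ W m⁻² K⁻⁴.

A = 4πr² = 4π × (5.26×10^9)² = 3.48×10^20 m².
P = σAT⁴ = 5.67×10⁻⁸ × 3.48×10^20 × (5330)⁴ = 5.67×10⁻⁸ × 3.48×10^20 × 8.07×10^14.
P = 1.59×10^28 W.

P ≈ 1.59×10^28 W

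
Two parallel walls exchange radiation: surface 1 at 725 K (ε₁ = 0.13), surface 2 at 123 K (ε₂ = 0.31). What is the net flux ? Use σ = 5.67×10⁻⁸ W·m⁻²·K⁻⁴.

q ≈ 1580 W/m²

For two large parallel gray plates, q = σ(T₁⁴ − T₂⁴) / (1/ε₁ + 1/ε₂ − 1).
1/ε₁ + 1/ε₂ − 1 = 1/0.13 + 1/0.31 − 1 = 9.918.
T₁⁴ − T₂⁴ = 2.76×10^11 − 2.29×10^8 = 2.76×10^11 K⁴.
q = 5.67×10⁻⁸ × 2.76×10^11 / 9.918 = 1580 W/m².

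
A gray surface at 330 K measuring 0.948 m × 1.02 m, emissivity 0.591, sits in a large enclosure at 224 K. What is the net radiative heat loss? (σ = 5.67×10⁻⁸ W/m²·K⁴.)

A = 0.948 × 1.02 = 0.967 m².
Q = εσA(T⁴ − T_s⁴). T⁴ − T_s⁴ = (330)⁴ − (224)⁴ = 1.19×10^10 − 2.52×10^9 = 9.34×10^9 K⁴.
Q = 0.591 × 5.67×10⁻⁸ × 0.967 × 9.34×10^9 = 303 W.

Q ≈ 303 W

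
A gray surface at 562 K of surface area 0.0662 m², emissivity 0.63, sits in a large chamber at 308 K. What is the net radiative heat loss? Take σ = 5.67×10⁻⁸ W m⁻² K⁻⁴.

Q = εσA(T⁴ − T_s⁴). T⁴ − T_s⁴ = (562)⁴ − (308)⁴ = 9.98×10^10 − 9.00×10^9 = 9.08×10^10 K⁴.
Q = 0.63 × 5.67×10⁻⁸ × 0.0662 × 9.08×10^10 = 215 W.

Q ≈ 215 W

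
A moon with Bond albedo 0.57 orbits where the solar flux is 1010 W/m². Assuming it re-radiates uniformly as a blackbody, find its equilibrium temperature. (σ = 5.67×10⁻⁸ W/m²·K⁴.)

T ≈ 209 K

Power absorbed = (1−a)S·πR²; power emitted = 4πR²σT⁴. Equating and cancelling πR²:
T = ((1−a)S / 4σ)^(1/4) = (434 / (4 × 5.67×10⁻⁸))^(1/4) = (1.91×10^9)^(1/4).
T = 209 K.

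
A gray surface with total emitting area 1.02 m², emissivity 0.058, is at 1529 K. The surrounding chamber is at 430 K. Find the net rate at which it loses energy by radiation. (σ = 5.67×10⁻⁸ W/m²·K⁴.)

Q = εσA(T⁴ − T_s⁴). T⁴ − T_s⁴ = (1529)⁴ − (430)⁴ = 5.47×10^12 − 3.42×10^10 = 5.43×10^12 K⁴.
Q = 0.058 × 5.67×10⁻⁸ × 1.02 × 5.43×10^12 = 18200 W.

Q ≈ 18200 W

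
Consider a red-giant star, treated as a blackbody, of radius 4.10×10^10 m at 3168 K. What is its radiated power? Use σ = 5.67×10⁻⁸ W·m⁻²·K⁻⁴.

A = 4πr² = 4π × (4.10×10^10)² = 2.11×10^22 m².
P = σAT⁴ = 5.67×10⁻⁸ × 2.11×10^22 × (3168)⁴ = 5.67×10⁻⁸ × 2.11×10^22 × 1.01×10^14.
P = 1.21×10^29 W.

P ≈ 1.21×10^29 W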